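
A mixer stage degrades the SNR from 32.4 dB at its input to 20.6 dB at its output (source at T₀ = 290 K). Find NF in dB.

NF (dB) = SNR_in(dB) − SNR_out(dB) when the source is at T₀
NF = 32.4 − 20.6 = 11.8 dB

11.8 dB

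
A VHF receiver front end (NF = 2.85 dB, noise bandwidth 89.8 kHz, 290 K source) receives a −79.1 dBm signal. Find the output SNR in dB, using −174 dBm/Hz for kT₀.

42.5 dB

Noise floor: N = −174 + 10 log₁₀(B) + NF
10 log₁₀(8.98×10⁴) = 49.53 dB
N = −174 + 49.53 + 2.85 = −121.62 dBm
SNR = P_sig − N = −79.1 − (−121.62) = 42.52 dB → 42.5 dB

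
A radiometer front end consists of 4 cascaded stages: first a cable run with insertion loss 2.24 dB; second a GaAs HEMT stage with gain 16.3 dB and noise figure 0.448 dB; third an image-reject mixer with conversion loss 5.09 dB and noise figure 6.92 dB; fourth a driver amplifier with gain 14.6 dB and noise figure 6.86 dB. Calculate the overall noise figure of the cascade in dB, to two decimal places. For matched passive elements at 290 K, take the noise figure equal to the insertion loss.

Convert to linear (a loss of L dB is a gain of −L dB): F_i = 10^(NF_i/10), G_i = 10^(G_i,dB/10)
  Stage 1: F_1 = 10^(2.24/10) = 1.675, G_1 = 10^(−2.24/10) = 0.5970
  Stage 2: F_2 = 10^(0.448/10) = 1.109, G_2 = 10^(16.3/10) = 42.66
  Stage 3: F_3 = 10^(6.92/10) = 4.920, G_3 = 10^(−5.09/10) = 0.3097
  Stage 4: F_4 = 10^(6.86/10) = 4.853, G_4 = 10^(14.6/10) = 28.84
Friis cascade:
  F = 1.675 + (1.109 − 1)/0.5970 + (4.920 − 1)/25.47 + (4.853 − 1)/7.889 = 2.499
NF = 10 log₁₀(2.499) = 3.98 dB

3.98 dB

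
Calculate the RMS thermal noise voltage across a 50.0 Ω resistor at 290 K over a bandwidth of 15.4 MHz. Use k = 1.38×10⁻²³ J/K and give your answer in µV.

V_n = √(4kTRB)
4kTRB = 4 × 1.38×10⁻²³ × 290 × 5.00×10¹ × 1.54×10⁷ = 1.23×10⁻¹¹ V²
V_n = √(1.23×10⁻¹¹) = 3.51×10⁻⁶ V = 3.51 µV

3.51 µV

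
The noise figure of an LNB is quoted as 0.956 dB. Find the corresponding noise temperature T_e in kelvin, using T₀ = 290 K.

F = 10^(0.956/10) = 1.24624
T_e = (F − 1)·T₀ = (1.24624 − 1) × 290 = 71.4 K

71.4 K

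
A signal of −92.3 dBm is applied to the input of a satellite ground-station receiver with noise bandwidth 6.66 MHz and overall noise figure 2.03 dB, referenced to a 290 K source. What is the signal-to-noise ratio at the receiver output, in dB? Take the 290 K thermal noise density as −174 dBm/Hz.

11.4 dB

Noise floor: N = −174 + 10 log₁₀(B) + NF
10 log₁₀(6.66×10⁶) = 68.23 dB
N = −174 + 68.23 + 2.03 = −103.74 dBm
SNR = P_sig − N = −92.3 − (−103.74) = 11.44 dB → 11.4 dB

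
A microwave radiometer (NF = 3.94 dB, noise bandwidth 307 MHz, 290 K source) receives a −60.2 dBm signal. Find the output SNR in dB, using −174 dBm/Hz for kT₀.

Noise floor: N = −174 + 10 log₁₀(B) + NF
10 log₁₀(3.07×10⁸) = 84.87 dB
N = −174 + 84.87 + 3.94 = −85.19 dBm
SNR = P_sig − N = −60.2 − (−85.19) = 24.99 dB → 25.0 dB

25.0 dB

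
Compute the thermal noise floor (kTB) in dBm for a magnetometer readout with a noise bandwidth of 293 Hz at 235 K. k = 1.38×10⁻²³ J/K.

−150.2 dBm

P_n = kTB = 1.38×10⁻²³ × 235 × 2.93×10² = 9.50×10⁻¹⁹ W
In dBm: 10 log₁₀(9.50×10⁻¹⁹ / 10⁻³) = −150.2 dBm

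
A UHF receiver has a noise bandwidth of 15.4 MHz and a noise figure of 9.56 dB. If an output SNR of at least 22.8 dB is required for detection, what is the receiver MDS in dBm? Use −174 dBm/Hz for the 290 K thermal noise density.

−69.8 dBm

Sensitivity = −174 + 10 log₁₀(B) + NF + SNR_min
= −174 + 71.88 + 9.56 + 22.8
= −69.76 dBm → −69.8 dBm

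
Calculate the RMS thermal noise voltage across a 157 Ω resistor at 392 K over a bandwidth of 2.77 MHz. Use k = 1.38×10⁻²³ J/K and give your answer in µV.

3.07 µV

V_n = √(4kTRB)
4kTRB = 4 × 1.38×10⁻²³ × 392 × 1.57×10² × 2.77×10⁶ = 9.41×10⁻¹² V²
V_n = √(9.41×10⁻¹²) = 3.07×10⁻⁶ V = 3.07 µV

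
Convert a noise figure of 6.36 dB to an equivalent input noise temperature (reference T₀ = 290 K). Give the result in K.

F = 10^(6.36/10) = 4.32514
T_e = (F − 1)·T₀ = (4.32514 − 1) × 290 = 964 K

964 K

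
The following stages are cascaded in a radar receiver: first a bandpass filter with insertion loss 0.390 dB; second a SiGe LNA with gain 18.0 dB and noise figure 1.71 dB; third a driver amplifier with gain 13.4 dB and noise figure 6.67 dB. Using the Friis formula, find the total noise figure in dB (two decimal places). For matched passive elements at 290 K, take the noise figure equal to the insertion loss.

2.27 dB

Convert to linear (a loss of L dB is a gain of −L dB): F_i = 10^(NF_i/10), G_i = 10^(G_i,dB/10)
  Stage 1: F_1 = 10^(0.390/10) = 1.094, G_1 = 10^(−0.390/10) = 0.9141
  Stage 2: F_2 = 10^(1.71/10) = 1.483, G_2 = 10^(18.0/10) = 63.10
  Stage 3: F_3 = 10^(6.67/10) = 4.645, G_3 = 10^(13.4/10) = 21.88
Friis cascade:
  F = 1.094 + (1.483 − 1)/0.9141 + (4.645 − 1)/57.68 = 1.685
NF = 10 log₁₀(1.685) = 2.27 dB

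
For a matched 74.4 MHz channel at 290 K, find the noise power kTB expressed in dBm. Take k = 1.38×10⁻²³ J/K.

P_n = kTB = 1.38×10⁻²³ × 290 × 7.44×10⁷ = 2.98×10⁻¹³ W
In dBm: 10 log₁₀(2.98×10⁻¹³ / 10⁻³) = −95.3 dBm

−95.3 dBm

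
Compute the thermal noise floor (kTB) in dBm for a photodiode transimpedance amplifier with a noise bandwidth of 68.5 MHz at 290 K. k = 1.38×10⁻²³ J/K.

P_n = kTB = 1.38×10⁻²³ × 290 × 6.85×10⁷ = 2.74×10⁻¹³ W
In dBm: 10 log₁₀(2.74×10⁻¹³ / 10⁻³) = −95.6 dBm

−95.6 dBm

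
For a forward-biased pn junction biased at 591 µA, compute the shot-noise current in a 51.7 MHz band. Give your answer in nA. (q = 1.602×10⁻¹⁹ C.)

98.9 nA

I_n = √(2qI·B)
2qI·B = 2 × 1.602×10⁻¹⁹ × 5.91×10⁻⁴ × 5.17×10⁷ = 9.79×10⁻¹⁵ A²
I_n = √(9.79×10⁻¹⁵) = 9.89×10⁻⁸ A = 98.9 nA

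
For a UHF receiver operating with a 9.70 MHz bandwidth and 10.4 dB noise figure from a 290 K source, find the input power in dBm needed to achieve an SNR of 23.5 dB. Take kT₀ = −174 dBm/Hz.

Sensitivity = −174 + 10 log₁₀(B) + NF + SNR_min
= −174 + 69.87 + 10.4 + 23.5
= −70.23 dBm → −70.2 dBm

−70.2 dBm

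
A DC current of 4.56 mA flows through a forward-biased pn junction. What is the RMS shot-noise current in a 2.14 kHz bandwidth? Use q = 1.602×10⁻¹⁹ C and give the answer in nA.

1.77 nA

I_n = √(2qI·B)
2qI·B = 2 × 1.602×10⁻¹⁹ × 4.56×10⁻³ × 2.14×10³ = 3.13×10⁻¹⁸ A²
I_n = √(3.13×10⁻¹⁸) = 1.77×10⁻⁹ A = 1.77 nA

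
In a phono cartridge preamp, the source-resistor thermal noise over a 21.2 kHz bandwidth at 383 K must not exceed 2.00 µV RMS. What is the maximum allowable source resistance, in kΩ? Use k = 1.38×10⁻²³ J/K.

Johnson–Nyquist: V_n = √(4kTRB) ⇒ R = V_n² / (4kTB)
4kTB = 4 × 1.38×10⁻²³ × 383 × 2.12×10⁴ = 4.48×10⁻¹⁶
R = (2.00×10⁻⁶)² / 4.48×10⁻¹⁶ = 8.92×10³ Ω = 8.92 kΩ

8.92 kΩ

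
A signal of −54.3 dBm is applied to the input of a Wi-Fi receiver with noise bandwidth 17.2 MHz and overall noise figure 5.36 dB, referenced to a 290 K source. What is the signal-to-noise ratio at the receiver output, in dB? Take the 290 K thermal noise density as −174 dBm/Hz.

42.0 dB

Noise floor: N = −174 + 10 log₁₀(B) + NF
10 log₁₀(1.72×10⁷) = 72.36 dB
N = −174 + 72.36 + 5.36 = −96.28 dBm
SNR = P_sig − N = −54.3 − (−96.28) = 41.98 dB → 42.0 dB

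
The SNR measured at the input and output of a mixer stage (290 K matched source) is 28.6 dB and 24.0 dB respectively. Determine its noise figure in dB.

4.6 dB

NF (dB) = SNR_in(dB) − SNR_out(dB) when the source is at T₀
NF = 28.6 − 24.0 = 4.6 dB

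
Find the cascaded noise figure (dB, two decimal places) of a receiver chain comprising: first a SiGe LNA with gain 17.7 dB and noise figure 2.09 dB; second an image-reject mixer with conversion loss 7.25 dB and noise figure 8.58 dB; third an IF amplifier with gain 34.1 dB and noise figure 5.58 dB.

2.92 dB

Convert to linear (a loss of L dB is a gain of −L dB): F_i = 10^(NF_i/10), G_i = 10^(G_i,dB/10)
  Stage 1: F_1 = 10^(2.09/10) = 1.618, G_1 = 10^(17.7/10) = 58.88
  Stage 2: F_2 = 10^(8.58/10) = 7.211, G_2 = 10^(−7.25/10) = 0.1884
  Stage 3: F_3 = 10^(5.58/10) = 3.614, G_3 = 10^(34.1/10) = 2570
Friis cascade:
  F = 1.618 + (7.211 − 1)/58.88 + (3.614 − 1)/11.09 = 1.959
NF = 10 log₁₀(1.959) = 2.92 dB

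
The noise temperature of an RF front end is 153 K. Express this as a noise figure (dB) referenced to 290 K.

1.84 dB

F = 1 + T_e/T₀ = 1 + 153/290 = 1.52759
NF = 10 log₁₀(1.52759) = 1.84 dB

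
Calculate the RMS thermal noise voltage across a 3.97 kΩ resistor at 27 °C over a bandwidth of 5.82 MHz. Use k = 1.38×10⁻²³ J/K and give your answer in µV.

19.6 µV

T = 27 °C + 273.15 = 300.15 K
V_n = √(4kTRB)
4kTRB = 4 × 1.38×10⁻²³ × 300.15 × 3.97×10³ × 5.82×10⁶ = 3.83×10⁻¹⁰ V²
V_n = √(3.83×10⁻¹⁰) = 1.96×10⁻⁵ V = 19.6 µV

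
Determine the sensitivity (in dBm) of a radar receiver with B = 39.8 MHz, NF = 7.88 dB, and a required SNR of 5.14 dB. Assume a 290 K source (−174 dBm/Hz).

Sensitivity = −174 + 10 log₁₀(B) + NF + SNR_min
= −174 + 76 + 7.88 + 5.14
= −84.98 dBm → −85.0 dBm

−85.0 dBm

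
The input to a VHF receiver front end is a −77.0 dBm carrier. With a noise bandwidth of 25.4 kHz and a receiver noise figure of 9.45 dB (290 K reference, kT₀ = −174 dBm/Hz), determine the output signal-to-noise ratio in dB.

Noise floor: N = −174 + 10 log₁₀(B) + NF
10 log₁₀(2.54×10⁴) = 44.05 dB
N = −174 + 44.05 + 9.45 = −120.50 dBm
SNR = P_sig − N = −77.0 − (−120.50) = 43.50 dB → 43.5 dB

43.5 dB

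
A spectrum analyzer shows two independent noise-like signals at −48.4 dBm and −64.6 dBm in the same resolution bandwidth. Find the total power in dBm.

Convert to linear, add, convert back:
P₁ = 1.45×10⁻⁸ W, P₂ = 3.47×10⁻¹⁰ W
P_tot = 1.48×10⁻⁸ W → 10 log₁₀(P_tot / 10⁻³) = −48.3 dBm

−48.3 dBm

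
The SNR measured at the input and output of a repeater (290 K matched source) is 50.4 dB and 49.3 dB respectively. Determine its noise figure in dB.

NF (dB) = SNR_in(dB) − SNR_out(dB) when the source is at T₀
NF = 50.4 − 49.3 = 1.1 dB

1.1 dB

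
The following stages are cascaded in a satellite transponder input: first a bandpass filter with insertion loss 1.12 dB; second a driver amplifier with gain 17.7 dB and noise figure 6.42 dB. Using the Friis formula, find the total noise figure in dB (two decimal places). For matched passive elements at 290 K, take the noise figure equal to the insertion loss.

7.54 dB

Convert to linear (a loss of L dB is a gain of −L dB): F_i = 10^(NF_i/10), G_i = 10^(G_i,dB/10)
  Stage 1: F_1 = 10^(1.12/10) = 1.294, G_1 = 10^(−1.12/10) = 0.7727
  Stage 2: F_2 = 10^(6.42/10) = 4.385, G_2 = 10^(17.7/10) = 58.88
Friis cascade:
  F = 1.294 + (4.385 − 1)/0.7727 = 5.675
NF = 10 log₁₀(5.675) = 7.54 dB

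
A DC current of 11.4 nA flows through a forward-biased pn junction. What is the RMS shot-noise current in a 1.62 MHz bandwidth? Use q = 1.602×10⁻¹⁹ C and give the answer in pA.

I_n = √(2qI·B)
2qI·B = 2 × 1.602×10⁻¹⁹ × 1.14×10⁻⁸ × 1.62×10⁶ = 5.92×10⁻²¹ A²
I_n = √(5.92×10⁻²¹) = 7.69×10⁻¹¹ A = 76.9 pA

76.9 pA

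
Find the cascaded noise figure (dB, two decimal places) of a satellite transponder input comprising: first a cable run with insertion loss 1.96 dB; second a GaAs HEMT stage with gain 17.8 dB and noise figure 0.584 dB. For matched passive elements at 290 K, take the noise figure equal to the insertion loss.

2.54 dB

Convert to linear (a loss of L dB is a gain of −L dB): F_i = 10^(NF_i/10), G_i = 10^(G_i,dB/10)
  Stage 1: F_1 = 10^(1.96/10) = 1.570, G_1 = 10^(−1.96/10) = 0.6368
  Stage 2: F_2 = 10^(0.584/10) = 1.144, G_2 = 10^(17.8/10) = 60.26
Friis cascade:
  F = 1.570 + (1.144 − 1)/0.6368 = 1.796
NF = 10 log₁₀(1.796) = 2.54 dB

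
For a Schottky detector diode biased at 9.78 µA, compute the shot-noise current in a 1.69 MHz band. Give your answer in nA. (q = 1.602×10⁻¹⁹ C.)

2.30 nA

I_n = √(2qI·B)
2qI·B = 2 × 1.602×10⁻¹⁹ × 9.78×10⁻⁶ × 1.69×10⁶ = 5.30×10⁻¹⁸ A²
I_n = √(5.30×10⁻¹⁸) = 2.30×10⁻⁹ A = 2.30 nA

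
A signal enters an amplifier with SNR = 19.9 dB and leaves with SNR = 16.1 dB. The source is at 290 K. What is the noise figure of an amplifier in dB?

NF (dB) = SNR_in(dB) − SNR_out(dB) when the source is at T₀
NF = 19.9 − 16.1 = 3.8 dB

3.8 dB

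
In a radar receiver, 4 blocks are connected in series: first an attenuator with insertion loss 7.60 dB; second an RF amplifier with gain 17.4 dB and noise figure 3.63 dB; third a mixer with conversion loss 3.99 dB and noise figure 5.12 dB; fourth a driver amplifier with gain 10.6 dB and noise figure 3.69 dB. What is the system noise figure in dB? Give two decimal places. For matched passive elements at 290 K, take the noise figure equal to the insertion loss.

11.42 dB

Convert to linear (a loss of L dB is a gain of −L dB): F_i = 10^(NF_i/10), G_i = 10^(G_i,dB/10)
  Stage 1: F_1 = 10^(7.60/10) = 5.754, G_1 = 10^(−7.60/10) = 0.1738
  Stage 2: F_2 = 10^(3.63/10) = 2.307, G_2 = 10^(17.4/10) = 54.95
  Stage 3: F_3 = 10^(5.12/10) = 3.251, G_3 = 10^(−3.99/10) = 0.3990
  Stage 4: F_4 = 10^(3.69/10) = 2.339, G_4 = 10^(10.6/10) = 11.48
Friis cascade:
  F = 5.754 + (2.307 − 1)/0.1738 + (3.251 − 1)/9.550 + (2.339 − 1)/3.811 = 13.86
NF = 10 log₁₀(13.86) = 11.42 dB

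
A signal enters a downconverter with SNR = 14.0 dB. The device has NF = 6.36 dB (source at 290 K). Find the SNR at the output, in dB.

By definition F = SNR_in/SNR_out, so in dB: SNR_out = SNR_in − NF
SNR_out = 14.0 − 6.36 = 7.64 dB

7.64 dB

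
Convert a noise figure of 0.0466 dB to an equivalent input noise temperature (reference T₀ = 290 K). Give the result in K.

F = 10^(0.0466/10) = 1.01079
T_e = (F − 1)·T₀ = (1.01079 − 1) × 290 = 3.13 K

3.13 K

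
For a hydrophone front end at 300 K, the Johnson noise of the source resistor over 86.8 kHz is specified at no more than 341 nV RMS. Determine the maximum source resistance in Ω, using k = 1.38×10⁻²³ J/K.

80.9 Ω

Johnson–Nyquist: V_n = √(4kTRB) ⇒ R = V_n² / (4kTB)
4kTB = 4 × 1.38×10⁻²³ × 300 × 8.68×10⁴ = 1.44×10⁻¹⁵
R = (3.41×10⁻⁷)² / 1.44×10⁻¹⁵ = 8.09×10¹ Ω = 80.9 Ω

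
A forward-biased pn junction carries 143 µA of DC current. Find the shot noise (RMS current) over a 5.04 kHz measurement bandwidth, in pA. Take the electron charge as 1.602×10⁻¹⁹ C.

481 pA

I_n = √(2qI·B)
2qI·B = 2 × 1.602×10⁻¹⁹ × 1.43×10⁻⁴ × 5.04×10³ = 2.31×10⁻¹⁹ A²
I_n = √(2.31×10⁻¹⁹) = 4.81×10⁻¹⁰ A = 481 pA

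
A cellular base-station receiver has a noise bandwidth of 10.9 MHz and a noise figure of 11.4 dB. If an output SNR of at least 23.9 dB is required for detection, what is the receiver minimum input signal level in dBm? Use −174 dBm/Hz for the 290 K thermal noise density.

Sensitivity = −174 + 10 log₁₀(B) + NF + SNR_min
= −174 + 70.37 + 11.4 + 23.9
= −68.33 dBm → −68.3 dBm

−68.3 dBm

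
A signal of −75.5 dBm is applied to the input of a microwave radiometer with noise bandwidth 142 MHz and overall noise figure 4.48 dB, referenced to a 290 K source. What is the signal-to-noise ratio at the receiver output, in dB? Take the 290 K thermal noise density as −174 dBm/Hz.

Noise floor: N = −174 + 10 log₁₀(B) + NF
10 log₁₀(1.42×10⁸) = 81.52 dB
N = −174 + 81.52 + 4.48 = −88.00 dBm
SNR = P_sig − N = −75.5 − (−88.00) = 12.50 dB → 12.5 dB

12.5 dB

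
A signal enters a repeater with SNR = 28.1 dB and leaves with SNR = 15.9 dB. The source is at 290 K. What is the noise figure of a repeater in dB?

NF (dB) = SNR_in(dB) − SNR_out(dB) when the source is at T₀
NF = 28.1 − 15.9 = 12.2 dB

12.2 dB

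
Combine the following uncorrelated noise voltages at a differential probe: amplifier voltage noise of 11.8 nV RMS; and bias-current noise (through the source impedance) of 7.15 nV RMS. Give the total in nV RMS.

Uncorrelated sources add in power (mean-square): V_tot = √(ΣV_i²)
V_tot = √[(1.18×10⁻⁸)² + (7.15×10⁻⁹)²] = 1.38×10⁻⁸ V = 13.8 nV

13.8 nV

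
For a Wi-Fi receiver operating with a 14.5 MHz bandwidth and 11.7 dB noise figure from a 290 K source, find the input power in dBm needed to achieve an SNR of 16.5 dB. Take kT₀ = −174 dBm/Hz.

−74.2 dBm

Sensitivity = −174 + 10 log₁₀(B) + NF + SNR_min
= −174 + 71.61 + 11.7 + 16.5
= −74.19 dBm → −74.2 dBm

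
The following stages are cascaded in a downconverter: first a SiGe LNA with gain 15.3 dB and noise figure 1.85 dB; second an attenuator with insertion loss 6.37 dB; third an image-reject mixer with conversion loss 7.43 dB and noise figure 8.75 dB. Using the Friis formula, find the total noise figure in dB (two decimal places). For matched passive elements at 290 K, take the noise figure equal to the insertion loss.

3.91 dB

Convert to linear (a loss of L dB is a gain of −L dB): F_i = 10^(NF_i/10), G_i = 10^(G_i,dB/10)
  Stage 1: F_1 = 10^(1.85/10) = 1.531, G_1 = 10^(15.3/10) = 33.88
  Stage 2: F_2 = 10^(6.37/10) = 4.335, G_2 = 10^(−6.37/10) = 0.2307
  Stage 3: F_3 = 10^(8.75/10) = 7.499, G_3 = 10^(−7.43/10) = 0.1807
Friis cascade:
  F = 1.531 + (4.335 − 1)/33.88 + (7.499 − 1)/7.816 = 2.461
NF = 10 log₁₀(2.461) = 3.91 dB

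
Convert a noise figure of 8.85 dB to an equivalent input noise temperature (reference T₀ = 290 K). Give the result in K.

1935 K

F = 10^(8.85/10) = 7.67361
T_e = (F − 1)·T₀ = (7.67361 − 1) × 290 = 1935 K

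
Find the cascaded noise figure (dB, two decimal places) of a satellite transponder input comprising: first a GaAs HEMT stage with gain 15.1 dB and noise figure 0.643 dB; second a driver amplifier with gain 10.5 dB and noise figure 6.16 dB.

0.99 dB

Convert to linear (a loss of L dB is a gain of −L dB): F_i = 10^(NF_i/10), G_i = 10^(G_i,dB/10)
  Stage 1: F_1 = 10^(0.643/10) = 1.160, G_1 = 10^(15.1/10) = 32.36
  Stage 2: F_2 = 10^(6.16/10) = 4.130, G_2 = 10^(10.5/10) = 11.22
Friis cascade:
  F = 1.160 + (4.130 − 1)/32.36 = 1.256
NF = 10 log₁₀(1.256) = 0.99 dB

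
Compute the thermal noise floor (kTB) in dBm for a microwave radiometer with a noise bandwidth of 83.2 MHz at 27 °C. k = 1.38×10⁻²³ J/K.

−94.6 dBm

T = 27 °C + 273.15 = 300.15 K
P_n = kTB = 1.38×10⁻²³ × 300.15 × 8.32×10⁷ = 3.45×10⁻¹³ W
In dBm: 10 log₁₀(3.45×10⁻¹³ / 10⁻³) = −94.6 dBm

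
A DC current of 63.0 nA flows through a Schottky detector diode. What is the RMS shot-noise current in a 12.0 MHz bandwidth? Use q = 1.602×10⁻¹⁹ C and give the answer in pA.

I_n = √(2qI·B)
2qI·B = 2 × 1.602×10⁻¹⁹ × 6.30×10⁻⁸ × 1.20×10⁷ = 2.42×10⁻¹⁹ A²
I_n = √(2.42×10⁻¹⁹) = 4.92×10⁻¹⁰ A = 492 pA

492 pA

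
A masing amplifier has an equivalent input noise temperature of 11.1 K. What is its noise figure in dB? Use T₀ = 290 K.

0.163 dB

F = 1 + T_e/T₀ = 1 + 11.1/290 = 1.03828
NF = 10 log₁₀(1.03828) = 0.163 dB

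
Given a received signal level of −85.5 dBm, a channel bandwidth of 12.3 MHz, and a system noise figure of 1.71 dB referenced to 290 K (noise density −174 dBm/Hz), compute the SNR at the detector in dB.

15.9 dB

Noise floor: N = −174 + 10 log₁₀(B) + NF
10 log₁₀(1.23×10⁷) = 70.9 dB
N = −174 + 70.9 + 1.71 = −101.39 dBm
SNR = P_sig − N = −85.5 − (−101.39) = 15.89 dB → 15.9 dB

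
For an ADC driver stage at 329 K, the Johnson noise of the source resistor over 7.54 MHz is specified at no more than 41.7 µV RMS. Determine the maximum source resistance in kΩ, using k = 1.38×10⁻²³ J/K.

12.7 kΩ

Johnson–Nyquist: V_n = √(4kTRB) ⇒ R = V_n² / (4kTB)
4kTB = 4 × 1.38×10⁻²³ × 329 × 7.54×10⁶ = 1.37×10⁻¹³
R = (4.17×10⁻⁵)² / 1.37×10⁻¹³ = 1.27×10⁴ Ω = 12.7 kΩ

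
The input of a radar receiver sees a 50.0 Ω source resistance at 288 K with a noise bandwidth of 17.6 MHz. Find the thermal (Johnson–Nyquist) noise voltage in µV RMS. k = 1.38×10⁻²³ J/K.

3.74 µV

V_n = √(4kTRB)
4kTRB = 4 × 1.38×10⁻²³ × 288 × 5.00×10¹ × 1.76×10⁷ = 1.40×10⁻¹¹ V²
V_n = √(1.40×10⁻¹¹) = 3.74×10⁻⁶ V = 3.74 µV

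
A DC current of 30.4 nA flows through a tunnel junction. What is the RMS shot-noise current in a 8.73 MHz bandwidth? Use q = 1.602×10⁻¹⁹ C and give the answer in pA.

I_n = √(2qI·B)
2qI·B = 2 × 1.602×10⁻¹⁹ × 3.04×10⁻⁸ × 8.73×10⁶ = 8.50×10⁻²⁰ A²
I_n = √(8.50×10⁻²⁰) = 2.92×10⁻¹⁰ A = 292 pA

292 pA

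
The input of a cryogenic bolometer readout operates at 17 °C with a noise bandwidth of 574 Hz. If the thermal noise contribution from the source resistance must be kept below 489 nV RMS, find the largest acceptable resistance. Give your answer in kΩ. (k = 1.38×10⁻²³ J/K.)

26.0 kΩ

T = 17 °C + 273.15 = 290.15 K
Johnson–Nyquist: V_n = √(4kTRB) ⇒ R = V_n² / (4kTB)
4kTB = 4 × 1.38×10⁻²³ × 290.15 × 5.74×10² = 9.19×10⁻¹⁸
R = (4.89×10⁻⁷)² / 9.19×10⁻¹⁸ = 2.60×10⁴ Ω = 26.0 kΩ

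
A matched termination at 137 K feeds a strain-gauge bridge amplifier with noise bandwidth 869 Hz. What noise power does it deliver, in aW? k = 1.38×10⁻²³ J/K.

P_n = kTB = 1.38×10⁻²³ × 137 × 8.69×10² = 1.64×10⁻¹⁸ W = 1.64 aW

1.64 aW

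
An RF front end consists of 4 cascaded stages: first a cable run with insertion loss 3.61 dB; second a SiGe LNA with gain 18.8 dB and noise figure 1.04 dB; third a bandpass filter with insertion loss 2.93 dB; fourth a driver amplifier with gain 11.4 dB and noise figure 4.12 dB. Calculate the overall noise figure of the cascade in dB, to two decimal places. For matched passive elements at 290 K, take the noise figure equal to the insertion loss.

Convert to linear (a loss of L dB is a gain of −L dB): F_i = 10^(NF_i/10), G_i = 10^(G_i,dB/10)
  Stage 1: F_1 = 10^(3.61/10) = 2.296, G_1 = 10^(−3.61/10) = 0.4355
  Stage 2: F_2 = 10^(1.04/10) = 1.271, G_2 = 10^(18.8/10) = 75.86
  Stage 3: F_3 = 10^(2.93/10) = 1.963, G_3 = 10^(−2.93/10) = 0.5093
  Stage 4: F_4 = 10^(4.12/10) = 2.582, G_4 = 10^(11.4/10) = 13.80
Friis cascade:
  F = 2.296 + (1.271 − 1)/0.4355 + (1.963 − 1)/33.04 + (2.582 − 1)/16.83 = 3.041
NF = 10 log₁₀(3.041) = 4.83 dB

4.83 dB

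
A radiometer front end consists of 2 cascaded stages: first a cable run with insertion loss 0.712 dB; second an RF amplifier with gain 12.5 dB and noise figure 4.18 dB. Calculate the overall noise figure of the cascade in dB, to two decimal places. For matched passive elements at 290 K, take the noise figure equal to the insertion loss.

Convert to linear (a loss of L dB is a gain of −L dB): F_i = 10^(NF_i/10), G_i = 10^(G_i,dB/10)
  Stage 1: F_1 = 10^(0.712/10) = 1.178, G_1 = 10^(−0.712/10) = 0.8488
  Stage 2: F_2 = 10^(4.18/10) = 2.618, G_2 = 10^(12.5/10) = 17.78
Friis cascade:
  F = 1.178 + (2.618 − 1)/0.8488 = 3.085
NF = 10 log₁₀(3.085) = 4.89 dB

4.89 dB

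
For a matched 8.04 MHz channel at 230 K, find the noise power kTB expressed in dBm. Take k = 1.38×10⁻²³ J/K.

P_n = kTB = 1.38×10⁻²³ × 230 × 8.04×10⁶ = 2.55×10⁻¹⁴ W
In dBm: 10 log₁₀(2.55×10⁻¹⁴ / 10⁻³) = −105.9 dBm

−105.9 dBm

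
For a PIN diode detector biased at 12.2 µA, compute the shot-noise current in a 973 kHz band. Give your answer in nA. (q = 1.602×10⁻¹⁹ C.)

I_n = √(2qI·B)
2qI·B = 2 × 1.602×10⁻¹⁹ × 1.22×10⁻⁵ × 9.73×10⁵ = 3.80×10⁻¹⁸ A²
I_n = √(3.80×10⁻¹⁸) = 1.95×10⁻⁹ A = 1.95 nA

1.95 nA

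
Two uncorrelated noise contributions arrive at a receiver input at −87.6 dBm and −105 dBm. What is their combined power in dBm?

−87.5 dBm

Convert to linear, add, convert back:
P₁ = 1.74×10⁻¹² W, P₂ = 3.16×10⁻¹⁴ W
P_tot = 1.77×10⁻¹² W → 10 log₁₀(P_tot / 10⁻³) = −87.5 dBm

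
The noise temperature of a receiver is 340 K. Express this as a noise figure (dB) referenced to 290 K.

3.37 dB

F = 1 + T_e/T₀ = 1 + 340/290 = 2.17241
NF = 10 log₁₀(2.17241) = 3.37 dB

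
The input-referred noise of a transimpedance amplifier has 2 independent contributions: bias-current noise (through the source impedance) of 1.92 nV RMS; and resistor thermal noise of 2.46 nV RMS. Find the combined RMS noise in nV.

3.12 nV

Uncorrelated sources add in power (mean-square): V_tot = √(ΣV_i²)
V_tot = √[(1.92×10⁻⁹)² + (2.46×10⁻⁹)²] = 3.12×10⁻⁹ V = 3.12 nV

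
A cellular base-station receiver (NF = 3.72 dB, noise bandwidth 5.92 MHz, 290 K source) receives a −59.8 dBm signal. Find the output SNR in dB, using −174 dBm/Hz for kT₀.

42.8 dB

Noise floor: N = −174 + 10 log₁₀(B) + NF
10 log₁₀(5.92×10⁶) = 67.72 dB
N = −174 + 67.72 + 3.72 = −102.56 dBm
SNR = P_sig − N = −59.8 − (−102.56) = 42.76 dB → 42.8 dB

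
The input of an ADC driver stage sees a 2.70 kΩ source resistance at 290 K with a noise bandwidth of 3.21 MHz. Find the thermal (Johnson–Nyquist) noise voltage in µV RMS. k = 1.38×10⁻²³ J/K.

11.8 µV

V_n = √(4kTRB)
4kTRB = 4 × 1.38×10⁻²³ × 290 × 2.70×10³ × 3.21×10⁶ = 1.39×10⁻¹⁰ V²
V_n = √(1.39×10⁻¹⁰) = 1.18×10⁻⁵ V = 11.8 µV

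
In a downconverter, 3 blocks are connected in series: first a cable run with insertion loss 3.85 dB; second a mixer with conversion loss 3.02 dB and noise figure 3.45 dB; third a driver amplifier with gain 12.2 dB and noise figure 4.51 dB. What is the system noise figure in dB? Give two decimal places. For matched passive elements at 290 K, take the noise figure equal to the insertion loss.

Convert to linear (a loss of L dB is a gain of −L dB): F_i = 10^(NF_i/10), G_i = 10^(G_i,dB/10)
  Stage 1: F_1 = 10^(3.85/10) = 2.427, G_1 = 10^(−3.85/10) = 0.4121
  Stage 2: F_2 = 10^(3.45/10) = 2.213, G_2 = 10^(−3.02/10) = 0.4989
  Stage 3: F_3 = 10^(4.51/10) = 2.825, G_3 = 10^(12.2/10) = 16.60
Friis cascade:
  F = 2.427 + (2.213 − 1)/0.4121 + (2.825 − 1)/0.2056 = 14.25
NF = 10 log₁₀(14.25) = 11.54 dB

11.54 dB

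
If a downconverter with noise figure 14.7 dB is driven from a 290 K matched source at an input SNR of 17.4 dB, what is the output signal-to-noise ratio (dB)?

2.7 dB

By definition F = SNR_in/SNR_out, so in dB: SNR_out = SNR_in − NF
SNR_out = 17.4 − 14.7 = 2.7 dB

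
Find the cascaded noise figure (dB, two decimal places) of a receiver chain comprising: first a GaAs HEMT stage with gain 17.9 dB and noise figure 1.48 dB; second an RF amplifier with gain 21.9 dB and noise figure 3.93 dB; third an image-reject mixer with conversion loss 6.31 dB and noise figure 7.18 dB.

Convert to linear (a loss of L dB is a gain of −L dB): F_i = 10^(NF_i/10), G_i = 10^(G_i,dB/10)
  Stage 1: F_1 = 10^(1.48/10) = 1.406, G_1 = 10^(17.9/10) = 61.66
  Stage 2: F_2 = 10^(3.93/10) = 2.472, G_2 = 10^(21.9/10) = 154.9
  Stage 3: F_3 = 10^(7.18/10) = 5.224, G_3 = 10^(−6.31/10) = 0.2339
Friis cascade:
  F = 1.406 + (2.472 − 1)/61.66 + (5.224 − 1)/9550 = 1.430
NF = 10 log₁₀(1.430) = 1.55 dB

1.55 dB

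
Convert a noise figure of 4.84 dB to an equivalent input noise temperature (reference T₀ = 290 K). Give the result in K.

594 K

F = 10^(4.84/10) = 3.04789
T_e = (F − 1)·T₀ = (3.04789 − 1) × 290 = 594 K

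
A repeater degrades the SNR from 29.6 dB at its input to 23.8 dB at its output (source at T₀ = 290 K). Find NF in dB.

NF (dB) = SNR_in(dB) − SNR_out(dB) when the source is at T₀
NF = 29.6 − 23.8 = 5.8 dB

5.8 dB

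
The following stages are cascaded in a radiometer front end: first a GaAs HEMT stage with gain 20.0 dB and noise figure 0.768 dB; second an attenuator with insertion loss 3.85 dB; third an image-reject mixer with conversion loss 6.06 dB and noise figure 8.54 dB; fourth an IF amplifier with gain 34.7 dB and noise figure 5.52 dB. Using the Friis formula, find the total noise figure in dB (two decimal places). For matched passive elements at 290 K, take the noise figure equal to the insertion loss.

Convert to linear (a loss of L dB is a gain of −L dB): F_i = 10^(NF_i/10), G_i = 10^(G_i,dB/10)
  Stage 1: F_1 = 10^(0.768/10) = 1.193, G_1 = 10^(20.0/10) = 100.0
  Stage 2: F_2 = 10^(3.85/10) = 2.427, G_2 = 10^(−3.85/10) = 0.4121
  Stage 3: F_3 = 10^(8.54/10) = 7.145, G_3 = 10^(−6.06/10) = 0.2477
  Stage 4: F_4 = 10^(5.52/10) = 3.565, G_4 = 10^(34.7/10) = 2951
Friis cascade:
  F = 1.193 + (2.427 − 1)/100.0 + (7.145 − 1)/41.21 + (3.565 − 1)/10.21 = 1.608
NF = 10 log₁₀(1.608) = 2.06 dB

2.06 dB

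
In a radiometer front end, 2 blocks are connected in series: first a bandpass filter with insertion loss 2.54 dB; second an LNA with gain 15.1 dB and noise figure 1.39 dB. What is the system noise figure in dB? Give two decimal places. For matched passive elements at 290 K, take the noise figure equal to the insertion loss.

Convert to linear (a loss of L dB is a gain of −L dB): F_i = 10^(NF_i/10), G_i = 10^(G_i,dB/10)
  Stage 1: F_1 = 10^(2.54/10) = 1.795, G_1 = 10^(−2.54/10) = 0.5572
  Stage 2: F_2 = 10^(1.39/10) = 1.377, G_2 = 10^(15.1/10) = 32.36
Friis cascade:
  F = 1.795 + (1.377 − 1)/0.5572 = 2.472
NF = 10 log₁₀(2.472) = 3.93 dB

3.93 dB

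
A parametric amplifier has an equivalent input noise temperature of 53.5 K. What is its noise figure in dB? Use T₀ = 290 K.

0.735 dB

F = 1 + T_e/T₀ = 1 + 53.5/290 = 1.18448
NF = 10 log₁₀(1.18448) = 0.735 dB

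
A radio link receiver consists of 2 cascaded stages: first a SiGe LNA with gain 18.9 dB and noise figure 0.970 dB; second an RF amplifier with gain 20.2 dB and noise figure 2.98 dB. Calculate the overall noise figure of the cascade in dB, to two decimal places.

Convert to linear (a loss of L dB is a gain of −L dB): F_i = 10^(NF_i/10), G_i = 10^(G_i,dB/10)
  Stage 1: F_1 = 10^(0.970/10) = 1.250, G_1 = 10^(18.9/10) = 77.62
  Stage 2: F_2 = 10^(2.98/10) = 1.986, G_2 = 10^(20.2/10) = 104.7
Friis cascade:
  F = 1.250 + (1.986 − 1)/77.62 = 1.263
NF = 10 log₁₀(1.263) = 1.01 dB

1.01 dB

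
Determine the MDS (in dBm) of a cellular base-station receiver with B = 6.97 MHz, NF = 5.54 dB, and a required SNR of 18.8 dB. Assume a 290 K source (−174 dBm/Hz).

−81.2 dBm

Sensitivity = −174 + 10 log₁₀(B) + NF + SNR_min
= −174 + 68.43 + 5.54 + 18.8
= −81.23 dBm → −81.2 dBm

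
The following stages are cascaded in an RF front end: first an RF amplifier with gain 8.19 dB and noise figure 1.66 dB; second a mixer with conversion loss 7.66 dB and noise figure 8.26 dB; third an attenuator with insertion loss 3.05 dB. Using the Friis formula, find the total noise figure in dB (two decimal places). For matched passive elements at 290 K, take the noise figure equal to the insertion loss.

Convert to linear (a loss of L dB is a gain of −L dB): F_i = 10^(NF_i/10), G_i = 10^(G_i,dB/10)
  Stage 1: F_1 = 10^(1.66/10) = 1.466, G_1 = 10^(8.19/10) = 6.592
  Stage 2: F_2 = 10^(8.26/10) = 6.699, G_2 = 10^(−7.66/10) = 0.1714
  Stage 3: F_3 = 10^(3.05/10) = 2.018, G_3 = 10^(−3.05/10) = 0.4955
Friis cascade:
  F = 1.466 + (6.699 − 1)/6.592 + (2.018 − 1)/1.130 = 3.231
NF = 10 log₁₀(3.231) = 5.09 dB

5.09 dB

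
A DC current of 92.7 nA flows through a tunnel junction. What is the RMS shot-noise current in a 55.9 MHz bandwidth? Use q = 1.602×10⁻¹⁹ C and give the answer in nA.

1.29 nA

I_n = √(2qI·B)
2qI·B = 2 × 1.602×10⁻¹⁹ × 9.27×10⁻⁸ × 5.59×10⁷ = 1.66×10⁻¹⁸ A²
I_n = √(1.66×10⁻¹⁸) = 1.29×10⁻⁹ A = 1.29 nA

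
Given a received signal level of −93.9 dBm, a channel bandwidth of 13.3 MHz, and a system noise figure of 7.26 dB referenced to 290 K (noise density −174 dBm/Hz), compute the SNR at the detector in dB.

Noise floor: N = −174 + 10 log₁₀(B) + NF
10 log₁₀(1.33×10⁷) = 71.24 dB
N = −174 + 71.24 + 7.26 = −95.50 dBm
SNR = P_sig − N = −93.9 − (−95.50) = 1.60 dB → 1.6 dB

1.6 dB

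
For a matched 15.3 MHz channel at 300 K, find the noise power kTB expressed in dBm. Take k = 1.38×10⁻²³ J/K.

P_n = kTB = 1.38×10⁻²³ × 300 × 1.53×10⁷ = 6.33×10⁻¹⁴ W
In dBm: 10 log₁₀(6.33×10⁻¹⁴ / 10⁻³) = −102.0 dBm

−102.0 dBm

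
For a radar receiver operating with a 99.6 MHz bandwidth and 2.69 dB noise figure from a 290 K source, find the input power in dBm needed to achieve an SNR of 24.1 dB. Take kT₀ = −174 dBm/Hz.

−67.2 dBm

Sensitivity = −174 + 10 log₁₀(B) + NF + SNR_min
= −174 + 79.98 + 2.69 + 24.1
= −67.23 dBm → −67.2 dBm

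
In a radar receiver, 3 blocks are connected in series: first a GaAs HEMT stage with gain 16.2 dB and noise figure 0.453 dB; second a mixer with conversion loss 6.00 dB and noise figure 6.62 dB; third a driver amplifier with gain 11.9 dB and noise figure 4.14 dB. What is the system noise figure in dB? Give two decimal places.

Convert to linear (a loss of L dB is a gain of −L dB): F_i = 10^(NF_i/10), G_i = 10^(G_i,dB/10)
  Stage 1: F_1 = 10^(0.453/10) = 1.110, G_1 = 10^(16.2/10) = 41.69
  Stage 2: F_2 = 10^(6.62/10) = 4.592, G_2 = 10^(−6.00/10) = 0.2512
  Stage 3: F_3 = 10^(4.14/10) = 2.594, G_3 = 10^(11.9/10) = 15.49
Friis cascade:
  F = 1.110 + (4.592 − 1)/41.69 + (2.594 − 1)/10.47 = 1.348
NF = 10 log₁₀(1.348) = 1.30 dB

1.30 dB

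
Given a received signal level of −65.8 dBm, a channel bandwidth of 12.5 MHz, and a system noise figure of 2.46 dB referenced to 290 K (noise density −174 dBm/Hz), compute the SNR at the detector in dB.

Noise floor: N = −174 + 10 log₁₀(B) + NF
10 log₁₀(1.25×10⁷) = 70.97 dB
N = −174 + 70.97 + 2.46 = −100.57 dBm
SNR = P_sig − N = −65.8 − (−100.57) = 34.77 dB → 34.8 dB

34.8 dB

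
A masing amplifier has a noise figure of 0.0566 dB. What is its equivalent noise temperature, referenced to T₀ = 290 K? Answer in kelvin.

3.80 K

F = 10^(0.0566/10) = 1.01312
T_e = (F − 1)·T₀ = (1.01312 − 1) × 290 = 3.80 K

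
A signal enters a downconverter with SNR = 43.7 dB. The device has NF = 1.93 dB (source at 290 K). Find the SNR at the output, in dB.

41.77 dB

By definition F = SNR_in/SNR_out, so in dB: SNR_out = SNR_in − NF
SNR_out = 43.7 − 1.93 = 41.77 dB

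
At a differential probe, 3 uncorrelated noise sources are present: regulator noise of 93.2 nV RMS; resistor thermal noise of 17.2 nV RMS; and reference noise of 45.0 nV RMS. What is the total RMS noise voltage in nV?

105 nV

Uncorrelated sources add in power (mean-square): V_tot = √(ΣV_i²)
V_tot = √[(9.32×10⁻⁸)² + (1.72×10⁻⁸)² + (4.50×10⁻⁸)²] = 1.05×10⁻⁷ V = 105 nV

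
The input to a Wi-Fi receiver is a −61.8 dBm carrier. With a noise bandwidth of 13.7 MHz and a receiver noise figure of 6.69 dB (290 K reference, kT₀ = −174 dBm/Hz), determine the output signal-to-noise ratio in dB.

34.1 dB

Noise floor: N = −174 + 10 log₁₀(B) + NF
10 log₁₀(1.37×10⁷) = 71.37 dB
N = −174 + 71.37 + 6.69 = −95.94 dBm
SNR = P_sig − N = −61.8 − (−95.94) = 34.14 dB → 34.1 dB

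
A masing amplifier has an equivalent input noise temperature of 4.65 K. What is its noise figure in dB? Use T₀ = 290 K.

0.069 dB

F = 1 + T_e/T₀ = 1 + 4.65/290 = 1.01603
NF = 10 log₁₀(1.01603) = 0.069 dB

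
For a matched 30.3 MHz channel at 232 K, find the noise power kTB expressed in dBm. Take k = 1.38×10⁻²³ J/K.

−100.1 dBm

P_n = kTB = 1.38×10⁻²³ × 232 × 3.03×10⁷ = 9.70×10⁻¹⁴ W
In dBm: 10 log₁₀(9.70×10⁻¹⁴ / 10⁻³) = −100.1 dBm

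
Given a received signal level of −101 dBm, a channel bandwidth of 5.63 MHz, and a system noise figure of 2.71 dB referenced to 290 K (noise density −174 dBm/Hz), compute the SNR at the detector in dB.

Noise floor: N = −174 + 10 log₁₀(B) + NF
10 log₁₀(5.63×10⁶) = 67.51 dB
N = −174 + 67.51 + 2.71 = −103.78 dBm
SNR = P_sig − N = −101 − (−103.78) = 2.78 dB → 2.8 dB

2.8 dB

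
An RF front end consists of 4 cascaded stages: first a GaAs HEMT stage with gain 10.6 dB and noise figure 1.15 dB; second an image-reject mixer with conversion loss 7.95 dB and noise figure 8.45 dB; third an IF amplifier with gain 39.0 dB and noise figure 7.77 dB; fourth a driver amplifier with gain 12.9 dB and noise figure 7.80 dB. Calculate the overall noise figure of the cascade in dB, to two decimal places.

Convert to linear (a loss of L dB is a gain of −L dB): F_i = 10^(NF_i/10), G_i = 10^(G_i,dB/10)
  Stage 1: F_1 = 10^(1.15/10) = 1.303, G_1 = 10^(10.6/10) = 11.48
  Stage 2: F_2 = 10^(8.45/10) = 6.998, G_2 = 10^(−7.95/10) = 0.1603
  Stage 3: F_3 = 10^(7.77/10) = 5.984, G_3 = 10^(39.0/10) = 7943
  Stage 4: F_4 = 10^(7.80/10) = 6.026, G_4 = 10^(12.9/10) = 19.50
Friis cascade:
  F = 1.303 + (6.998 − 1)/11.48 + (5.984 − 1)/1.841 + (6.026 − 1)/1.462×10⁴ = 4.534
NF = 10 log₁₀(4.534) = 6.56 dB

6.56 dB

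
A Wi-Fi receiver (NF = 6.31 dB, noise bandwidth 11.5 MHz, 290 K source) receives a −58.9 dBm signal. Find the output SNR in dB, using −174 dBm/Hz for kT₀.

Noise floor: N = −174 + 10 log₁₀(B) + NF
10 log₁₀(1.15×10⁷) = 70.61 dB
N = −174 + 70.61 + 6.31 = −97.08 dBm
SNR = P_sig − N = −58.9 − (−97.08) = 38.18 dB → 38.2 dB

38.2 dB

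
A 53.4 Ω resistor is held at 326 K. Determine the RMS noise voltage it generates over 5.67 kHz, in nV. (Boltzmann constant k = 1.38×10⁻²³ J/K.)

V_n = √(4kTRB)
4kTRB = 4 × 1.38×10⁻²³ × 326 × 5.34×10¹ × 5.67×10³ = 5.45×10⁻¹⁵ V²
V_n = √(5.45×10⁻¹⁵) = 7.38×10⁻⁸ V = 73.8 nV

73.8 nV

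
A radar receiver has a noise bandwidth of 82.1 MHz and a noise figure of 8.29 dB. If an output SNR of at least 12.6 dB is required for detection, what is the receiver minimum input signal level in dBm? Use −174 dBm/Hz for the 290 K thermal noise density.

Sensitivity = −174 + 10 log₁₀(B) + NF + SNR_min
= −174 + 79.14 + 8.29 + 12.6
= −73.97 dBm → −74.0 dBm

−74.0 dBm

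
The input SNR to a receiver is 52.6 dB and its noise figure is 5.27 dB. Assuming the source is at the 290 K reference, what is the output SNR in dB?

By definition F = SNR_in/SNR_out, so in dB: SNR_out = SNR_in − NF
SNR_out = 52.6 − 5.27 = 47.33 dB

47.33 dB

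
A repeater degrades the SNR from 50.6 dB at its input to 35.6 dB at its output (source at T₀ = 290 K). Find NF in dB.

15.0 dB

NF (dB) = SNR_in(dB) − SNR_out(dB) when the source is at T₀
NF = 50.6 − 35.6 = 15.0 dB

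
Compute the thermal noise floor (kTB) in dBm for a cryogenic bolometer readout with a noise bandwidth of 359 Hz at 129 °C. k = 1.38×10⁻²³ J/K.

T = 129 °C + 273.15 = 402.15 K
P_n = kTB = 1.38×10⁻²³ × 402.15 × 3.59×10² = 1.99×10⁻¹⁸ W
In dBm: 10 log₁₀(1.99×10⁻¹⁸ / 10⁻³) = −147.0 dBm

−147.0 dBm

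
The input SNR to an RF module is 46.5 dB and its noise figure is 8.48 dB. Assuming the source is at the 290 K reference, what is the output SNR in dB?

By definition F = SNR_in/SNR_out, so in dB: SNR_out = SNR_in − NF
SNR_out = 46.5 − 8.48 = 38.02 dB

38.02 dB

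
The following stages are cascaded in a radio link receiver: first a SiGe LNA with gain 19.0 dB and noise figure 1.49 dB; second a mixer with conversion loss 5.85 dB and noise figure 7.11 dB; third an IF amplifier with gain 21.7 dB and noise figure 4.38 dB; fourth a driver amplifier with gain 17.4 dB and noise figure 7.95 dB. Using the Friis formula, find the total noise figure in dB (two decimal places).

Convert to linear (a loss of L dB is a gain of −L dB): F_i = 10^(NF_i/10), G_i = 10^(G_i,dB/10)
  Stage 1: F_1 = 10^(1.49/10) = 1.409, G_1 = 10^(19.0/10) = 79.43
  Stage 2: F_2 = 10^(7.11/10) = 5.140, G_2 = 10^(−5.85/10) = 0.2600
  Stage 3: F_3 = 10^(4.38/10) = 2.742, G_3 = 10^(21.7/10) = 147.9
  Stage 4: F_4 = 10^(7.95/10) = 6.237, G_4 = 10^(17.4/10) = 54.95
Friis cascade:
  F = 1.409 + (5.140 − 1)/79.43 + (2.742 − 1)/20.65 + (6.237 − 1)/3055 = 1.547
NF = 10 log₁₀(1.547) = 1.90 dB

1.90 dB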